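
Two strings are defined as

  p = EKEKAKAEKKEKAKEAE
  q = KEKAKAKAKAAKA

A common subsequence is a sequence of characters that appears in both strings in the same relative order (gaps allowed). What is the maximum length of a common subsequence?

11

One common subsequence of length 11: K (p #2, q #1); then E (p #3, q #2); then K (p #4, q #3); then A (p #5, q #4); then K (p #6, q #5); then A (p #7, q #6); then K (p #9, q #7); then K (p #10, q #9); then A (p #13, q #11); then K (p #14, q #12); then A (p #16, q #13). The LCS DP gives dp[17][13] = 11, so this is optimal.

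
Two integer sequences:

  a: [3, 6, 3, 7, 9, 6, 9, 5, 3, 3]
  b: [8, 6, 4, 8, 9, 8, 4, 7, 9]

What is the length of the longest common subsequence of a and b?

Let dp[i][j] be the LCS length of the first i values of a and the first j values of b. dp[i][j] = dp[i-1][j-1]+1 when the i-th and j-th values match, else max(dp[i-1][j], dp[i][j-1]).
    ·  8  6  4  8  9  8  4  7  9
 ·  0  0  0  0  0  0  0  0  0  0
 3  0  0  0  0  0  0  0  0  0  0
 6  0  0  1  1  1  1  1  1  1  1
 3  0  0  1  1  1  1  1  1  1  1
 7  0  0  1  1  1  1  1  1  2  2
 9  0  0  1  1  1  2  2  2  2  3
 6  0  0  1  1  1  2  2  2  2  3
 9  0  0  1  1  1  2  2  2  2  3
 5  0  0  1  1  1  2  2  2  2  3
 3  0  0  1  1  1  2  2  2  2  3
 3  0  0  1  1  1  2  2  2  2  3
dp[10][9] = 3. One LCS (by backtracking along matches): 6, 7, 9.

3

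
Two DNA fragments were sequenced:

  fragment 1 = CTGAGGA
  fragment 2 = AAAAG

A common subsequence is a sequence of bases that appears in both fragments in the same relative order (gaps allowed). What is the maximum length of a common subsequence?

Let dp[i][j] be the LCS length of the first i bases of fragment 1 and the first j bases of fragment 2. dp[i][j] = dp[i-1][j-1]+1 when the i-th and j-th bases match, else max(dp[i-1][j], dp[i][j-1]).
    ·  A  A  A  A  G
 ·  0  0  0  0  0  0
 C  0  0  0  0  0  0
 T  0  0  0  0  0  0
 G  0  0  0  0  0  1
 A  0  1  1  1  1  1
 G  0  1  1  1  1  2
 G  0  1  1  1  1  2
 A  0  1  2  2  2  2
dp[7][5] = 2. One LCS (by backtracking along matches): AG.

2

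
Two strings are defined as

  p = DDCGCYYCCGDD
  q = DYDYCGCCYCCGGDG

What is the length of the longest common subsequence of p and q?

Pick D (p #1, q #1) → D (p #2, q #3) → C (p #3, q #5) → G (p #4, q #6) → C (p #5, q #8) → Y (p #7, q #9) → C (p #8, q #10) → C (p #9, q #11) → G (p #10, q #13) → D (p #11, q #14); all 10 characters appear in both, in order. Since dp[12][15] = 10, nothing longer is possible.

10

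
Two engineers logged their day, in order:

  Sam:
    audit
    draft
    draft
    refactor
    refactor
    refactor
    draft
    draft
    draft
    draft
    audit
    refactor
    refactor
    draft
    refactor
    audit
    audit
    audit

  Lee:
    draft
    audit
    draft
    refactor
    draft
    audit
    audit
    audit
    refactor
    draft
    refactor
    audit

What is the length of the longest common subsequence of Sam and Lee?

One common subsequence of length 9: audit at Sam[1]=Lee[2]; then draft at Sam[3]=Lee[3]; then refactor at Sam[6]=Lee[4]; then draft at Sam[7]=Lee[5]; then audit at Sam[11]=Lee[8]; then refactor at Sam[13]=Lee[9]; then draft at Sam[14]=Lee[10]; then refactor at Sam[15]=Lee[11]; then audit at Sam[18]=Lee[12], and the DP table's final entry dp[18][12] is also 9, so no common subsequence is longer.

9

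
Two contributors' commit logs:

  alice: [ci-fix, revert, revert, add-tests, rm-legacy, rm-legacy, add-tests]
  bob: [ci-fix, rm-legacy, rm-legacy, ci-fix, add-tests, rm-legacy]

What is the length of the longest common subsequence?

4

Match ci-fix at alice[1]=bob[1] → rm-legacy at alice[5]=bob[2] → rm-legacy at alice[6]=bob[3] → add-tests at alice[7]=bob[5] — 4 commits in the same relative order in both, and the DP table's final entry dp[7][6] is also 4, so no common subsequence is longer.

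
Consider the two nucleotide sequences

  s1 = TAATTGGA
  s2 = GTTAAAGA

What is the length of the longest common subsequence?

Let dp[i][j] be the LCS length of the first i bases of s1 and the first j bases of s2. dp[i][j] = dp[i-1][j-1]+1 when the i-th and j-th bases match, else max(dp[i-1][j], dp[i][j-1]).
    ·  G  T  T  A  A  A  G  A
 ·  0  0  0  0  0  0  0  0  0
 T  0  0  1  1  1  1  1  1  1
 A  0  0  1  1  2  2  2  2  2
 A  0  0  1  1  2  3  3  3  3
 T  0  0  1  2  2  3  3  3  3
 T  0  0  1  2  2  3  3  3  3
 G  0  1  1  2  2  3  3  4  4
 G  0  1  1  2  2  3  3  4  4
 A  0  1  1  2  3  3  4  4  5
dp[8][8] = 5. One LCS (by backtracking along matches): TAAGA.

5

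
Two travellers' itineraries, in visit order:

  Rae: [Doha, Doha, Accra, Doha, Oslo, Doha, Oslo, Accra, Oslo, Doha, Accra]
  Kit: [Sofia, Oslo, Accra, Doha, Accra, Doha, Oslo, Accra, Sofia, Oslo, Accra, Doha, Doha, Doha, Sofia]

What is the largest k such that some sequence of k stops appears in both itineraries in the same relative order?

Pick Doha (Rae #2, Kit #4) → Accra (Rae #3, Kit #5) → Doha (Rae #4, Kit #6) → Oslo (Rae #5, Kit #7) → Oslo (Rae #7, Kit #10) → Accra (Rae #8, Kit #11) → Doha (Rae #10, Kit #14); all 7 stops appear in both, in order, and the DP table's final entry dp[11][15] is also 7, so no common subsequence is longer.

7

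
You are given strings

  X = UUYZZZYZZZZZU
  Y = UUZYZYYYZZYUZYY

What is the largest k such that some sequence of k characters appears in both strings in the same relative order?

Taking U (X #1, Y #1), U (X #2, Y #2), Y (X #3, Y #4), Z (X #4, Y #5), Z (X #5, Y #9), Z (X #6, Y #10), Y (X #7, Y #11), Z (X #8, Y #13) gives a common subsequence of length 8, and the DP table's final entry dp[13][15] is also 8, so no common subsequence is longer.

8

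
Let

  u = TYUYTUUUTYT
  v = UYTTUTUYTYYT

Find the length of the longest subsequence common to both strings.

Match U (u #3, v #1) → Y (u #4, v #2) → T (u #5, v #4) → U (u #6, v #5) → U (u #7, v #7) → T (u #9, v #9) → Y (u #10, v #11) → T (u #11, v #12) — 8 characters in the same relative order in both. dp[11][12] = 8 confirms this is the maximum.

8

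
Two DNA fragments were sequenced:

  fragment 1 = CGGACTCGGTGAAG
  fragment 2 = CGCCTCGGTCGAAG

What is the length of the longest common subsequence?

Pick C (fragment 1 #1, fragment 2 #1); then G (fragment 1 #2, fragment 2 #2); then C (fragment 1 #5, fragment 2 #4); then T (fragment 1 #6, fragment 2 #5); then C (fragment 1 #7, fragment 2 #6); then G (fragment 1 #8, fragment 2 #7); then G (fragment 1 #9, fragment 2 #8); then T (fragment 1 #10, fragment 2 #9); then G (fragment 1 #11, fragment 2 #11); then A (fragment 1 #12, fragment 2 #12); then A (fragment 1 #13, fragment 2 #13); then G (fragment 1 #14, fragment 2 #14); all 12 bases appear in both, in order. The LCS DP gives dp[14][14] = 12, so this is optimal.

12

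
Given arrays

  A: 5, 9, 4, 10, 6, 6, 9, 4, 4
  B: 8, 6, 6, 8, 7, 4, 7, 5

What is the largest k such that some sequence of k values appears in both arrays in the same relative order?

Let dp[i][j] be the LCS length of the first i values of A and the first j values of B. dp[i][j] = dp[i-1][j-1]+1 when the i-th and j-th values match, else max(dp[i-1][j], dp[i][j-1]).
    ·  8  6  6  8  7  4  7  5
 ·  0  0  0  0  0  0  0  0  0
 5  0  0  0  0  0  0  0  0  1
 9  0  0  0  0  0  0  0  0  1
 4  0  0  0  0  0  0  1  1  1
10  0  0  0  0  0  0  1  1  1
 6  0  0  1  1  1  1  1  1  1
 6  0  0  1  2  2  2  2  2  2
 9  0  0  1  2  2  2  2  2  2
 4  0  0  1  2  2  2  3  3  3
 4  0  0  1  2  2  2  3  3  3
dp[9][8] = 3. One LCS (by backtracking along matches): 6, 6, 4.

3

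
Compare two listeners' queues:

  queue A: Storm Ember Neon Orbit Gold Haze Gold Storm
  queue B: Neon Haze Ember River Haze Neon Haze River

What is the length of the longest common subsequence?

Pick Ember [2,3] → Neon [3,6] → Haze [6,7]; all 3 songs appear in both, in order. The LCS DP gives dp[8][8] = 3, so this is optimal.

3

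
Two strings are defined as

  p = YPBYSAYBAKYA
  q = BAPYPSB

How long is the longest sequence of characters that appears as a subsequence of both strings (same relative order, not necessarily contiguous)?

4

One common subsequence of length 4: Y [1,4], then P [2,5], then S [5,6], then B [8,7]. dp[12][7] = 4 confirms this is the maximum.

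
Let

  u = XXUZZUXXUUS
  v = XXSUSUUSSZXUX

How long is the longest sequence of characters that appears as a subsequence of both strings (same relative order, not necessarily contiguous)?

6

Pick X [1,1], then X [2,2], then U [3,7], then Z [4,10], then U [6,12], then X [8,13]; all 6 characters appear in both, in order. dp[11][13] = 6 confirms this is the maximum.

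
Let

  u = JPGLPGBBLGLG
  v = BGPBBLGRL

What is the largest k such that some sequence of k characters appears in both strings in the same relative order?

7

Taking G [3,2], then P [5,3], then B [7,4], then B [8,5], then L [9,6], then G [10,7], then L [11,9] gives a common subsequence of length 7. The LCS DP gives dp[12][9] = 7, so this is optimal.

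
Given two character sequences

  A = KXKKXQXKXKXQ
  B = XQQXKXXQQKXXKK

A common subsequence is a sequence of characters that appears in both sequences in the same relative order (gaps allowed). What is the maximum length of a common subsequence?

Taking K [1,5]; then X [2,7]; then K [4,10]; then X [5,11]; then X [7,12]; then K [8,13]; then K [10,14] gives a common subsequence of length 7. dp[12][14] = 7 confirms this is the maximum.

7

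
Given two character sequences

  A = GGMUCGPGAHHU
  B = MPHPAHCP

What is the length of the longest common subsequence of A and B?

4

Taking M [3,1], then P [7,4], then A [9,5], then H [10,6] gives a common subsequence of length 4, and the DP table's final entry dp[12][8] is also 4, so no common subsequence is longer.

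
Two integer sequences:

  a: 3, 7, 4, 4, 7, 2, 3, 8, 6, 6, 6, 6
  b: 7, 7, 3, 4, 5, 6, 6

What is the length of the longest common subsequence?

5

Taking 7 (a #2, b #1), 7 (a #5, b #2), 3 (a #7, b #3), 6 (a #11, b #6), 6 (a #12, b #7) gives a common subsequence of length 5, and the DP table's final entry dp[12][7] is also 5, so no common subsequence is longer.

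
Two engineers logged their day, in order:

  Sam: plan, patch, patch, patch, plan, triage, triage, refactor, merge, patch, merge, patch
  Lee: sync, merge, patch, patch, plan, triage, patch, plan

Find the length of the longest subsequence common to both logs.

5

Taking patch [3,3], patch [4,4], plan [5,5], triage [7,6], patch [10,7] gives a common subsequence of length 5. dp[12][8] = 5 confirms this is the maximum.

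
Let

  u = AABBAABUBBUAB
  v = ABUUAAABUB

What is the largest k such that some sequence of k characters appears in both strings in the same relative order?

Let dp[i][j] be the LCS length of the first i characters of u and the first j characters of v. dp[i][j] = dp[i-1][j-1]+1 when the i-th and j-th characters match, else max(dp[i-1][j], dp[i][j-1]).
    ·  A  B  U  U  A  A  A  B  U  B
 ·  0  0  0  0  0  0  0  0  0  0  0
 A  0  1  1  1  1  1  1  1  1  1  1
 A  0  1  1  1  1  2  2  2  2  2  2
 B  0  1  2  2  2  2  2  2  3  3  3
 B  0  1  2  2  2  2  2  2  3  3  4
 A  0  1  2  2  2  3  3  3  3  3  4
 A  0  1  2  2  2  3  4  4  4  4  4
 B  0  1  2  2  2  3  4  4  5  5  5
 U  0  1  2  3  3  3  4  4  5  6  6
 B  0  1  2  3  3  3  4  4  5  6  7
 B  0  1  2  3  3  3  4  4  5  6  7
 U  0  1  2  3  4  4  4  4  5  6  7
 A  0  1  2  3  4  5  5  5  5  6  7
 B  0  1  2  3  4  5  5  5  6  6  7
dp[13][10] = 7. One LCS (by backtracking along matches): AAAABUB.

7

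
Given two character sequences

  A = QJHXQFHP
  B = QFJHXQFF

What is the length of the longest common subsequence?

6

One common subsequence of length 6: Q [1,1] → J [2,3] → H [3,4] → X [4,5] → Q [5,6] → F [6,8]. dp[8][8] = 6 confirms this is the maximum.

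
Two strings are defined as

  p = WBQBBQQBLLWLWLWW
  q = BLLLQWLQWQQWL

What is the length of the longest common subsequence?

8

One common subsequence of length 8: B (p #8, q #1), then L (p #9, q #2), then L (p #10, q #3), then L (p #12, q #4), then W (p #13, q #6), then L (p #14, q #7), then W (p #15, q #9), then W (p #16, q #12). The LCS DP gives dp[16][13] = 8, so this is optimal.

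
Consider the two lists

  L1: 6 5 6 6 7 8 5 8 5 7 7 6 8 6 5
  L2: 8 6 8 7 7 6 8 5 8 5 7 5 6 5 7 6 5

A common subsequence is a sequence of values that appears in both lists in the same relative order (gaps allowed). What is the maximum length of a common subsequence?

One common subsequence of length 10: 6 at L1[1]=L2[2]; then 6 at L1[4]=L2[6]; then 8 at L1[6]=L2[7]; then 5 at L1[7]=L2[8]; then 8 at L1[8]=L2[9]; then 5 at L1[9]=L2[10]; then 7 at L1[10]=L2[11]; then 7 at L1[11]=L2[15]; then 6 at L1[14]=L2[16]; then 5 at L1[15]=L2[17], and the DP table's final entry dp[15][17] is also 10, so no common subsequence is longer.

10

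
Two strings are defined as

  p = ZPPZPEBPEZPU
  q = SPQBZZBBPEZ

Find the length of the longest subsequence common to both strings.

6

Match Z [1,5], Z [4,6], B [7,8], P [8,9], E [9,10], Z [10,11] — 6 characters in the same relative order in both. The LCS DP gives dp[12][11] = 6, so this is optimal.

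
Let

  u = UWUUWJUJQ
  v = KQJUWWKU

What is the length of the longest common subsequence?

4

Let dp[i][j] be the LCS length of the first i characters of u and the first j characters of v. dp[i][j] = dp[i-1][j-1]+1 when the i-th and j-th characters match, else max(dp[i-1][j], dp[i][j-1]).
    ·  K  Q  J  U  W  W  K  U
 ·  0  0  0  0  0  0  0  0  0
 U  0  0  0  0  1  1  1  1  1
 W  0  0  0  0  1  2  2  2  2
 U  0  0  0  0  1  2  2  2  3
 U  0  0  0  0  1  2  2  2  3
 W  0  0  0  0  1  2  3  3  3
 J  0  0  0  1  1  2  3  3  3
 U  0  0  0  1  2  2  3  3  4
 J  0  0  0  1  2  2  3  3  4
 Q  0  0  1  1  2  2  3  3  4
dp[9][8] = 4. One LCS (by backtracking along matches): UWWU.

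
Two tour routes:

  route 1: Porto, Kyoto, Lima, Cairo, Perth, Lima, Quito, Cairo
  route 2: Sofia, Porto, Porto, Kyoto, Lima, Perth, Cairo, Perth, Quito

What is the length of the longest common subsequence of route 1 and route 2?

6

Taking Porto at route 1[1]=route 2[3]; then Kyoto at route 1[2]=route 2[4]; then Lima at route 1[3]=route 2[5]; then Cairo at route 1[4]=route 2[7]; then Perth at route 1[5]=route 2[8]; then Quito at route 1[7]=route 2[9] gives a common subsequence of length 6. dp[8][9] = 6 confirms this is the maximum.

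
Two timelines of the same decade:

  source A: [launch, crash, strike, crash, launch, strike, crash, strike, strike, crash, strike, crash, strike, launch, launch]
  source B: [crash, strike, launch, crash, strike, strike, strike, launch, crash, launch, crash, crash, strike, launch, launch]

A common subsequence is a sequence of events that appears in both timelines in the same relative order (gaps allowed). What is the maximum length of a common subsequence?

11

Match crash at source A[2]=source B[1]; then strike at source A[3]=source B[2]; then crash at source A[4]=source B[4]; then strike at source A[6]=source B[5]; then strike at source A[8]=source B[6]; then strike at source A[9]=source B[7]; then crash at source A[10]=source B[11]; then crash at source A[12]=source B[12]; then strike at source A[13]=source B[13]; then launch at source A[14]=source B[14]; then launch at source A[15]=source B[15] — 11 events in the same relative order in both, and the DP table's final entry dp[15][15] is also 11, so no common subsequence is longer.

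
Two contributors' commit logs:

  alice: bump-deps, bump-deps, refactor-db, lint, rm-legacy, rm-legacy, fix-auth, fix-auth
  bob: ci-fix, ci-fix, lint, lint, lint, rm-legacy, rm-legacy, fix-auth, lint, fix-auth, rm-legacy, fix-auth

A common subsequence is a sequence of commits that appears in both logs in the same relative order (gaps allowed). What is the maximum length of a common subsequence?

5

Taking lint at alice[4]=bob[5], rm-legacy at alice[5]=bob[6], rm-legacy at alice[6]=bob[7], fix-auth at alice[7]=bob[10], fix-auth at alice[8]=bob[12] gives a common subsequence of length 5, and the DP table's final entry dp[8][12] is also 5, so no common subsequence is longer.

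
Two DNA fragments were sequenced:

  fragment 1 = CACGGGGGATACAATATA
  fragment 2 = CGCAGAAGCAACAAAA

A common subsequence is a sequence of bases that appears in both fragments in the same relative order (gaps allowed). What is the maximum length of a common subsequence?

Taking C [1,3] → A [2,4] → G [4,5] → G [5,8] → A [9,10] → A [11,11] → C [12,12] → A [13,13] → A [14,14] → A [16,15] → A [18,16] gives a common subsequence of length 11. The LCS DP gives dp[18][16] = 11, so this is optimal.

11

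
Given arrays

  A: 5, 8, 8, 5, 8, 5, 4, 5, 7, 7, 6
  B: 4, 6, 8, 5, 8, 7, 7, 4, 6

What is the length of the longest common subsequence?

Let dp[i][j] be the LCS length of the first i values of A and the first j values of B. dp[i][j] = dp[i-1][j-1]+1 when the i-th and j-th values match, else max(dp[i-1][j], dp[i][j-1]).
    ·  4  6  8  5  8  7  7  4  6
 ·  0  0  0  0  0  0  0  0  0  0
 5  0  0  0  0  1  1  1  1  1  1
 8  0  0  0  1  1  2  2  2  2  2
 8  0  0  0  1  1  2  2  2  2  2
 5  0  0  0  1  2  2  2  2  2  2
 8  0  0  0  1  2  3  3  3  3  3
 5  0  0  0  1  2  3  3  3  3  3
 4  0  1  1  1  2  3  3  3  4  4
 5  0  1  1  1  2  3  3  3  4  4
 7  0  1  1  1  2  3  4  4  4  4
 7  0  1  1  1  2  3  4  5  5  5
 6  0  1  2  2  2  3  4  5  5  6
dp[11][9] = 6. One LCS (by backtracking along matches): 8, 5, 8, 7, 7, 6.

6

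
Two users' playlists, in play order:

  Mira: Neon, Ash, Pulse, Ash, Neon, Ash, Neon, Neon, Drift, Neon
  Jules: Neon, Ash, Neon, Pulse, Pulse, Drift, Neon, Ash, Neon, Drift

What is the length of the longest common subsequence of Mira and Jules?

7

Pick Neon at Mira[1]=Jules[1], Ash at Mira[2]=Jules[2], Pulse at Mira[3]=Jules[5], Neon at Mira[5]=Jules[7], Ash at Mira[6]=Jules[8], Neon at Mira[8]=Jules[9], Drift at Mira[9]=Jules[10]; all 7 songs appear in both, in order. Since dp[10][10] = 7, nothing longer is possible.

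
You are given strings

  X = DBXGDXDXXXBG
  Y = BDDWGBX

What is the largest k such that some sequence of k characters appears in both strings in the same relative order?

Taking B at X[2]=Y[1]; then D at X[5]=Y[2]; then D at X[7]=Y[3]; then X at X[10]=Y[7] gives a common subsequence of length 4, and the DP table's final entry dp[12][7] is also 4, so no common subsequence is longer.

4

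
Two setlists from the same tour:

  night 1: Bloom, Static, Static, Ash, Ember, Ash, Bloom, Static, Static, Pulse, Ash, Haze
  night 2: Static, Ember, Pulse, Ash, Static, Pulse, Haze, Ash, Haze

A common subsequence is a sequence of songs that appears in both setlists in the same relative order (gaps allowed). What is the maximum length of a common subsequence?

Match Static [3,1]; then Ember [5,2]; then Ash [6,4]; then Static [9,5]; then Pulse [10,6]; then Ash [11,8]; then Haze [12,9] — 7 songs in the same relative order in both. Since dp[12][9] = 7, nothing longer is possible.

7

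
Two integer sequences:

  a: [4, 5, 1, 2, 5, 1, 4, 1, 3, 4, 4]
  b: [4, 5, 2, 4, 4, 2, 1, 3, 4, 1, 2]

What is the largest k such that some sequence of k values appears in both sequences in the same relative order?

7

Let dp[i][j] be the LCS length of the first i values of a and the first j values of b. dp[i][j] = dp[i-1][j-1]+1 when the i-th and j-th values match, else max(dp[i-1][j], dp[i][j-1]).
    ·  4  5  2  4  4  2  1  3  4  1  2
 ·  0  0  0  0  0  0  0  0  0  0  0  0
 4  0  1  1  1  1  1  1  1  1  1  1  1
 5  0  1  2  2  2  2  2  2  2  2  2  2
 1  0  1  2  2  2  2  2  3  3  3  3  3
 2  0  1  2  3  3  3  3  3  3  3  3  4
 5  0  1  2  3  3  3  3  3  3  3  3  4
 1  0  1  2  3  3  3  3  4  4  4  4  4
 4  0  1  2  3  4  4  4  4  4  5  5  5
 1  0  1  2  3  4  4  4  5  5  5  6  6
 3  0  1  2  3  4  4  4  5  6  6  6  6
 4  0  1  2  3  4  5  5  5  6  7  7  7
 4  0  1  2  3  4  5  5  5  6  7  7  7
dp[11][11] = 7. One LCS (by backtracking along matches): 4, 5, 2, 4, 1, 3, 4.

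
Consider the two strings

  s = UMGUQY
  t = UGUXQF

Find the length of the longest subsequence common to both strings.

Let dp[i][j] be the LCS length of the first i characters of s and the first j characters of t. dp[i][j] = dp[i-1][j-1]+1 when the i-th and j-th characters match, else max(dp[i-1][j], dp[i][j-1]).
    ·  U  G  U  X  Q  F
 ·  0  0  0  0  0  0  0
 U  0  1  1  1  1  1  1
 M  0  1  1  1  1  1  1
 G  0  1  2  2  2  2  2
 U  0  1  2  3  3  3  3
 Q  0  1  2  3  3  4  4
 Y  0  1  2  3  3  4  4
dp[6][6] = 4. One LCS (by backtracking along matches): UGUQ.

4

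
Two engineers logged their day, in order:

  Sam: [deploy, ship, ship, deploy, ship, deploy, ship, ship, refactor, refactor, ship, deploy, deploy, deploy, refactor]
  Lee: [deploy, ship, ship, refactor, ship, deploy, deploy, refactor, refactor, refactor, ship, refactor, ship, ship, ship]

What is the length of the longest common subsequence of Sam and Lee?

Pick deploy (Sam #1, Lee #1); then ship (Sam #2, Lee #3); then ship (Sam #3, Lee #5); then deploy (Sam #4, Lee #6); then deploy (Sam #6, Lee #7); then refactor (Sam #9, Lee #9); then refactor (Sam #10, Lee #10); then ship (Sam #11, Lee #11); then refactor (Sam #15, Lee #12); all 9 tasks appear in both, in order. dp[15][15] = 9 confirms this is the maximum.

9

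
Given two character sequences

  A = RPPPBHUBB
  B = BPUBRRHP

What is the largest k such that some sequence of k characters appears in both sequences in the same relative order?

Match P at A[2]=B[2]; then B at A[5]=B[4]; then H at A[6]=B[7] — 3 characters in the same relative order in both. The LCS DP gives dp[9][8] = 3, so this is optimal.

3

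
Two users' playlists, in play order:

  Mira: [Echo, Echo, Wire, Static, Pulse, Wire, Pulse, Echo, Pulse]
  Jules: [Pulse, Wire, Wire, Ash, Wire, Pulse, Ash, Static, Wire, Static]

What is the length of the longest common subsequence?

Match Wire (Mira #3, Jules #5), Static (Mira #4, Jules #8), Wire (Mira #6, Jules #9) — 3 songs in the same relative order in both. dp[9][10] = 3 confirms this is the maximum.

3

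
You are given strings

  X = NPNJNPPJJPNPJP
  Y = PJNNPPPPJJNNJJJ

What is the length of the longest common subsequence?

Pick P [2,1], N [3,3], N [5,4], P [6,7], P [7,8], J [8,9], J [9,10], N [11,12], J [13,15]; all 9 characters appear in both, in order. Since dp[14][15] = 9, nothing longer is possible.

9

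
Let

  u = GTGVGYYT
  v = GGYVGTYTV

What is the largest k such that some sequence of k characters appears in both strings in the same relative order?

Let dp[i][j] be the LCS length of the first i characters of u and the first j characters of v. dp[i][j] = dp[i-1][j-1]+1 when the i-th and j-th characters match, else max(dp[i-1][j], dp[i][j-1]).
    ·  G  G  Y  V  G  T  Y  T  V
 ·  0  0  0  0  0  0  0  0  0  0
 G  0  1  1  1  1  1  1  1  1  1
 T  0  1  1  1  1  1  2  2  2  2
 G  0  1  2  2  2  2  2  2  2  2
 V  0  1  2  2  3  3  3  3  3  3
 G  0  1  2  2  3  4  4  4  4  4
 Y  0  1  2  3  3  4  4  5  5  5
 Y  0  1  2  3  3  4  4  5  5  5
 T  0  1  2  3  3  4  5  5  6  6
dp[8][9] = 6. One LCS (by backtracking along matches): GGVGYT.

6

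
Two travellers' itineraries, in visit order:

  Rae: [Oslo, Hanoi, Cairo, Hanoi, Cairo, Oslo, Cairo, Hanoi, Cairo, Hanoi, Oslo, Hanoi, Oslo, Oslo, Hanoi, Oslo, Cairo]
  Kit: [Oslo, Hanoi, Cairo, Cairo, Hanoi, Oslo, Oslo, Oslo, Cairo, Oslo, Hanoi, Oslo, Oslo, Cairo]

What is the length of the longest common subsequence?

Taking Oslo [1,1], Hanoi [2,2], Cairo [3,4], Hanoi [4,5], Oslo [6,8], Cairo [9,9], Oslo [11,10], Hanoi [12,11], Oslo [14,12], Oslo [16,13], Cairo [17,14] gives a common subsequence of length 11, and the DP table's final entry dp[17][14] is also 11, so no common subsequence is longer.

11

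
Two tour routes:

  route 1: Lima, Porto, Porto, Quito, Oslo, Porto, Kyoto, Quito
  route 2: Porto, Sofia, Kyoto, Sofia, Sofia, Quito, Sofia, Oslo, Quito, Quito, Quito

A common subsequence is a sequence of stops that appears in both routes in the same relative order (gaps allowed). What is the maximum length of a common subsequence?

4

Taking Porto at route 1[2]=route 2[1] → Quito at route 1[4]=route 2[6] → Oslo at route 1[5]=route 2[8] → Quito at route 1[8]=route 2[11] gives a common subsequence of length 4. dp[8][11] = 4 confirms this is the maximum.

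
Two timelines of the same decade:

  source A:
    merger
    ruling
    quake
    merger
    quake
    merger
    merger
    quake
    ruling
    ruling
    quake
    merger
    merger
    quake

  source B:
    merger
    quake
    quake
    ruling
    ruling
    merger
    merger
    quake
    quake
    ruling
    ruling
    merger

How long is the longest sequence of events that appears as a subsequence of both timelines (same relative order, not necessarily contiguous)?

9

Match merger at source A[1]=source B[1], then quake at source A[3]=source B[2], then quake at source A[5]=source B[3], then merger at source A[6]=source B[6], then merger at source A[7]=source B[7], then quake at source A[8]=source B[9], then ruling at source A[9]=source B[10], then ruling at source A[10]=source B[11], then merger at source A[13]=source B[12] — 9 events in the same relative order in both. dp[14][12] = 9 confirms this is the maximum.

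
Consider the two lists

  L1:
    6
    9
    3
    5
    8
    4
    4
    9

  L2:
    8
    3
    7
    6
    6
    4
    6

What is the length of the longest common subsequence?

Taking 6 at L1[1]=L2[5], 4 at L1[6]=L2[6] gives a common subsequence of length 2. Since dp[8][7] = 2, nothing longer is possible.

2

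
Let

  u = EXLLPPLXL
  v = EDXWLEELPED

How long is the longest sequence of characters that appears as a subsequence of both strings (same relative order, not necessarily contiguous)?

Let dp[i][j] be the LCS length of the first i characters of u and the first j characters of v. dp[i][j] = dp[i-1][j-1]+1 when the i-th and j-th characters match, else max(dp[i-1][j], dp[i][j-1]).
    ·  E  D  X  W  L  E  E  L  P  E  D
 ·  0  0  0  0  0  0  0  0  0  0  0  0
 E  0  1  1  1  1  1  1  1  1  1  1  1
 X  0  1  1  2  2  2  2  2  2  2  2  2
 L  0  1  1  2  2  3  3  3  3  3  3  3
 L  0  1  1  2  2  3  3  3  4  4  4  4
 P  0  1  1  2  2  3  3  3  4  5  5  5
 P  0  1  1  2  2  3  3  3  4  5  5  5
 L  0  1  1  2  2  3  3  3  4  5  5  5
 X  0  1  1  2  2  3  3  3  4  5  5  5
 L  0  1  1  2  2  3  3  3  4  5  5  5
dp[9][11] = 5. One LCS (by backtracking along matches): EXLLP.

5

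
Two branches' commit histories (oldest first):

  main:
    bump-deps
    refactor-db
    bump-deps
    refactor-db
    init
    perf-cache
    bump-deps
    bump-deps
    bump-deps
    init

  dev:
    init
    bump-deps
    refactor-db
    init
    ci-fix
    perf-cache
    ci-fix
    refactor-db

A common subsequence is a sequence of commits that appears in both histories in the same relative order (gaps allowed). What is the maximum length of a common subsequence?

Pick bump-deps (main #3, dev #2), refactor-db (main #4, dev #3), init (main #5, dev #4), perf-cache (main #6, dev #6); all 4 commits appear in both, in order. dp[10][8] = 4 confirms this is the maximum.

4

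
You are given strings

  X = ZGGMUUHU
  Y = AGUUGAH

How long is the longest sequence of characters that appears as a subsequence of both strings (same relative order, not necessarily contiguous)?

Let dp[i][j] be the LCS length of the first i characters of X and the first j characters of Y. dp[i][j] = dp[i-1][j-1]+1 when the i-th and j-th characters match, else max(dp[i-1][j], dp[i][j-1]).
    ·  A  G  U  U  G  A  H
 ·  0  0  0  0  0  0  0  0
 Z  0  0  0  0  0  0  0  0
 G  0  0  1  1  1  1  1  1
 G  0  0  1  1  1  2  2  2
 M  0  0  1  1  1  2  2  2
 U  0  0  1  2  2  2  2  2
 U  0  0  1  2  3  3  3  3
 H  0  0  1  2  3  3  3  4
 U  0  0  1  2  3  3  3  4
dp[8][7] = 4. One LCS (by backtracking along matches): GUUH.

4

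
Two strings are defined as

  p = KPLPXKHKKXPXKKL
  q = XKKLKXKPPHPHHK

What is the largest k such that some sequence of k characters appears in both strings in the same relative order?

One common subsequence of length 7: K at p[1]=q[3], L at p[3]=q[4], X at p[5]=q[6], K at p[6]=q[7], H at p[7]=q[10], P at p[11]=q[11], K at p[14]=q[14]. Since dp[15][14] = 7, nothing longer is possible.

7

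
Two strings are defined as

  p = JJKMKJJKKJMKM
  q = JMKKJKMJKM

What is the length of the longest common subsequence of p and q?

8

Let dp[i][j] be the LCS length of the first i characters of p and the first j characters of q. dp[i][j] = dp[i-1][j-1]+1 when the i-th and j-th characters match, else max(dp[i-1][j], dp[i][j-1]).
    ·  J  M  K  K  J  K  M  J  K  M
 ·  0  0  0  0  0  0  0  0  0  0  0
 J  0  1  1  1  1  1  1  1  1  1  1
 J  0  1  1  1  1  2  2  2  2  2  2
 K  0  1  1  2  2  2  3  3  3  3  3
 M  0  1  2  2  2  2  3  4  4  4  4
 K  0  1  2  3  3  3  3  4  4  5  5
 J  0  1  2  3  3  4  4  4  5  5  5
 J  0  1  2  3  3  4  4  4  5  5  5
 K  0  1  2  3  4  4  5  5  5  6  6
 K  0  1  2  3  4  4  5  5  5  6  6
 J  0  1  2  3  4  5  5  5  6  6  6
 M  0  1  2  3  4  5  5  6  6  6  7
 K  0  1  2  3  4  5  6  6  6  7  7
 M  0  1  2  3  4  5  6  7  7  7  8
dp[13][10] = 8. One LCS (by backtracking along matches): JKKJKJKM.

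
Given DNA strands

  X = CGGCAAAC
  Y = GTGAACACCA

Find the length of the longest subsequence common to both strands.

6

Let dp[i][j] be the LCS length of the first i bases of X and the first j bases of Y. dp[i][j] = dp[i-1][j-1]+1 when the i-th and j-th bases match, else max(dp[i-1][j], dp[i][j-1]).
    ·  G  T  G  A  A  C  A  C  C  A
 ·  0  0  0  0  0  0  0  0  0  0  0
 C  0  0  0  0  0  0  1  1  1  1  1
 G  0  1  1  1  1  1  1  1  1  1  1
 G  0  1  1  2  2  2  2  2  2  2  2
 C  0  1  1  2  2  2  3  3  3  3  3
 A  0  1  1  2  3  3  3  4  4  4  4
 A  0  1  1  2  3  4  4  4  4  4  5
 A  0  1  1  2  3  4  4  5  5  5  5
 C  0  1  1  2  3  4  5  5  6  6  6
dp[8][10] = 6. One LCS (by backtracking along matches): GGAAAC.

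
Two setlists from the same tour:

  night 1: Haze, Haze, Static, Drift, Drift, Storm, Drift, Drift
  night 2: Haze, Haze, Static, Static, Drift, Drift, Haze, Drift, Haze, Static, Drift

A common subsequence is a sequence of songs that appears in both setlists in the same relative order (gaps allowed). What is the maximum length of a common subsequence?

7

One common subsequence of length 7: Haze (night 1 #1, night 2 #1); then Haze (night 1 #2, night 2 #2); then Static (night 1 #3, night 2 #4); then Drift (night 1 #4, night 2 #5); then Drift (night 1 #5, night 2 #6); then Drift (night 1 #7, night 2 #8); then Drift (night 1 #8, night 2 #11), and the DP table's final entry dp[8][11] is also 7, so no common subsequence is longer.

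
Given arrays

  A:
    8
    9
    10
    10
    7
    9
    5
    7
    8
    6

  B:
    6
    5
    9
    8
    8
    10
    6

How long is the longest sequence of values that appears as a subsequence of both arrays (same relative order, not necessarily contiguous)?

3

Let dp[i][j] be the LCS length of the first i values of A and the first j values of B. dp[i][j] = dp[i-1][j-1]+1 when the i-th and j-th values match, else max(dp[i-1][j], dp[i][j-1]).
    ·  6  5  9  8  8 10  6
 ·  0  0  0  0  0  0  0  0
 8  0  0  0  0  1  1  1  1
 9  0  0  0  1  1  1  1  1
10  0  0  0  1  1  1  2  2
10  0  0  0  1  1  1  2  2
 7  0  0  0  1  1  1  2  2
 9  0  0  0  1  1  1  2  2
 5  0  0  1  1  1  1  2  2
 7  0  0  1  1  1  1  2  2
 8  0  0  1  1  2  2  2  2
 6  0  1  1  1  2  2  2  3
dp[10][7] = 3. One LCS (by backtracking along matches): 8, 10, 6.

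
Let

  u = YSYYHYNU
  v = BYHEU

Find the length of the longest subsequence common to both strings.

3

Taking Y at u[4]=v[2] → H at u[5]=v[3] → U at u[8]=v[5] gives a common subsequence of length 3, and the DP table's final entry dp[8][5] is also 3, so no common subsequence is longer.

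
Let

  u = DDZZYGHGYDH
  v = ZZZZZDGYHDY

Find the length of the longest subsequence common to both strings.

Pick Z at u[3]=v[4], then Z at u[4]=v[5], then Y at u[5]=v[8], then H at u[7]=v[9], then Y at u[9]=v[11]; all 5 characters appear in both, in order. dp[11][11] = 5 confirms this is the maximum.

5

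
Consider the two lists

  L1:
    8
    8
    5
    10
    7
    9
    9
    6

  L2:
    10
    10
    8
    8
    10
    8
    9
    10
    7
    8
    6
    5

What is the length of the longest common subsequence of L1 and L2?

Match 8 [1,4]; then 8 [2,6]; then 10 [4,8]; then 7 [5,9]; then 6 [8,11] — 5 values in the same relative order in both. Since dp[8][12] = 5, nothing longer is possible.

5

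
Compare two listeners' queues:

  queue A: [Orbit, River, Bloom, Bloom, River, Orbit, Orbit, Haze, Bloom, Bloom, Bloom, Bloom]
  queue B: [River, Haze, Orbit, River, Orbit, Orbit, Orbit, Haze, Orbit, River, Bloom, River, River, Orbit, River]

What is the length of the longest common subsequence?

6

One common subsequence of length 6: Orbit (queue A #1, queue B #3), River (queue A #2, queue B #4), Orbit (queue A #6, queue B #6), Orbit (queue A #7, queue B #7), Haze (queue A #8, queue B #8), Bloom (queue A #9, queue B #11). The LCS DP gives dp[12][15] = 6, so this is optimal.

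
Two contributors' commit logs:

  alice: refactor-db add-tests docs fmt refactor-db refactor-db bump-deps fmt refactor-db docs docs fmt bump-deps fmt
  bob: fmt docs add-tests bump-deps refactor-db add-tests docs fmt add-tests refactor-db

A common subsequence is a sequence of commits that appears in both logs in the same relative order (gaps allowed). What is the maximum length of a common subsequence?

Pick refactor-db [1,5]; then add-tests [2,6]; then docs [3,7]; then fmt [4,8]; then refactor-db [9,10]; all 5 commits appear in both, in order. dp[14][10] = 5 confirms this is the maximum.

5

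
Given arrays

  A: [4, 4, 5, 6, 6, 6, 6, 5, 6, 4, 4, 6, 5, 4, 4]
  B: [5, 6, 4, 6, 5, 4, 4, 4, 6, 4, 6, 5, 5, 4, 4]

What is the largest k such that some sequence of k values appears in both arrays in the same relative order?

One common subsequence of length 10: 5 (A #3, B #1), 6 (A #4, B #2), 6 (A #7, B #4), 5 (A #8, B #5), 6 (A #9, B #9), 4 (A #11, B #10), 6 (A #12, B #11), 5 (A #13, B #13), 4 (A #14, B #14), 4 (A #15, B #15). dp[15][15] = 10 confirms this is the maximum.

10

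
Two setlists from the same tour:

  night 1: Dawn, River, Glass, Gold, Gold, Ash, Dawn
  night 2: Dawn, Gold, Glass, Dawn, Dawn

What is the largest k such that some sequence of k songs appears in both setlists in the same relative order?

Pick Dawn at night 1[1]=night 2[1], Glass at night 1[3]=night 2[3], Dawn at night 1[7]=night 2[5]; all 3 songs appear in both, in order. Since dp[7][5] = 3, nothing longer is possible.

3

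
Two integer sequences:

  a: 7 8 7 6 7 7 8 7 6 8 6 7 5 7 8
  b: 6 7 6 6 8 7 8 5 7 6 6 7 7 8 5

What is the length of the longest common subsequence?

10

Match 7 at a[1]=b[2] → 8 at a[2]=b[5] → 7 at a[6]=b[6] → 8 at a[7]=b[7] → 7 at a[8]=b[9] → 6 at a[9]=b[10] → 6 at a[11]=b[11] → 7 at a[12]=b[12] → 7 at a[14]=b[13] → 8 at a[15]=b[14] — 10 values in the same relative order in both. dp[15][15] = 10 confirms this is the maximum.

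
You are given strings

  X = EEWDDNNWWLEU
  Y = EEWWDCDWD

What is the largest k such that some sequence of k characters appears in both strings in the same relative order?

6

Pick E (X #1, Y #1), E (X #2, Y #2), W (X #3, Y #4), D (X #4, Y #5), D (X #5, Y #7), W (X #8, Y #8); all 6 characters appear in both, in order, and the DP table's final entry dp[12][9] is also 6, so no common subsequence is longer.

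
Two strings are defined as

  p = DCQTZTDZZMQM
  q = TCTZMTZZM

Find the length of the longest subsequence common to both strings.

7

Pick C (p #2, q #2), then T (p #4, q #3), then Z (p #5, q #4), then T (p #6, q #6), then Z (p #8, q #7), then Z (p #9, q #8), then M (p #12, q #9); all 7 characters appear in both, in order. Since dp[12][9] = 7, nothing longer is possible.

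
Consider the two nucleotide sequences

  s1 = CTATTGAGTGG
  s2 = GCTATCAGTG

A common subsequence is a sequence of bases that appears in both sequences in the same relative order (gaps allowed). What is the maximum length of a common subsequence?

Match C at s1[1]=s2[2]; then T at s1[2]=s2[3]; then A at s1[3]=s2[4]; then T at s1[4]=s2[5]; then A at s1[7]=s2[7]; then G at s1[8]=s2[8]; then T at s1[9]=s2[9]; then G at s1[11]=s2[10] — 8 bases in the same relative order in both. Since dp[11][10] = 8, nothing longer is possible.

8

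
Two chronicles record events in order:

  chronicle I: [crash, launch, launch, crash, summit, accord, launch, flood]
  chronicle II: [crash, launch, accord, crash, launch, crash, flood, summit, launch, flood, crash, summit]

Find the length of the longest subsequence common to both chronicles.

7

Match crash (chronicle I #1, chronicle II #1) → launch (chronicle I #2, chronicle II #2) → launch (chronicle I #3, chronicle II #5) → crash (chronicle I #4, chronicle II #6) → summit (chronicle I #5, chronicle II #8) → launch (chronicle I #7, chronicle II #9) → flood (chronicle I #8, chronicle II #10) — 7 events in the same relative order in both, and the DP table's final entry dp[8][12] is also 7, so no common subsequence is longer.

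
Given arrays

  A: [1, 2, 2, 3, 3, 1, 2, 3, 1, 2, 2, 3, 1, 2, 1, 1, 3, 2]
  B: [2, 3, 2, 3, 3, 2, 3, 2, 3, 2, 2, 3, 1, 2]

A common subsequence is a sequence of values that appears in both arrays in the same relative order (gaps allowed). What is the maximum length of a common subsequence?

11

Pick 2 at A[2]=B[1]; then 2 at A[3]=B[3]; then 3 at A[4]=B[5]; then 3 at A[5]=B[7]; then 2 at A[7]=B[8]; then 3 at A[8]=B[9]; then 2 at A[10]=B[10]; then 2 at A[11]=B[11]; then 3 at A[12]=B[12]; then 1 at A[16]=B[13]; then 2 at A[18]=B[14]; all 11 values appear in both, in order. The LCS DP gives dp[18][14] = 11, so this is optimal.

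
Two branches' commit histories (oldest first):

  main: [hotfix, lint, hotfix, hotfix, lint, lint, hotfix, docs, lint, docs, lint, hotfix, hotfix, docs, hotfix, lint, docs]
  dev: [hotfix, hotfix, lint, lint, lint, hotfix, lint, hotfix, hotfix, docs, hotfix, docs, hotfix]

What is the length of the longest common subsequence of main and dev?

11

Match hotfix [1,2], then lint [2,3], then lint [5,4], then lint [6,5], then hotfix [7,6], then lint [11,7], then hotfix [12,8], then hotfix [13,9], then docs [14,10], then hotfix [15,11], then docs [17,12] — 11 commits in the same relative order in both, and the DP table's final entry dp[17][13] is also 11, so no common subsequence is longer.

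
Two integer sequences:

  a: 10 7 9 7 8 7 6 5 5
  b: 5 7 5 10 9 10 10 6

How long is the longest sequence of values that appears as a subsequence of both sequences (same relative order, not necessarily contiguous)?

Taking 10 (a #1, b #4); then 9 (a #3, b #5); then 6 (a #7, b #8) gives a common subsequence of length 3. dp[9][8] = 3 confirms this is the maximum.

3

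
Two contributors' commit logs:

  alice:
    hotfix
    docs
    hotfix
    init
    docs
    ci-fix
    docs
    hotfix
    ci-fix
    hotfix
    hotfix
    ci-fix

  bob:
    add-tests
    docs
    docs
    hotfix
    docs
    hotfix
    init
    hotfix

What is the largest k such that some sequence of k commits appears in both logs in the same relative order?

Pick hotfix (alice #1, bob #4), then docs (alice #2, bob #5), then hotfix (alice #3, bob #6), then init (alice #4, bob #7), then hotfix (alice #11, bob #8); all 5 commits appear in both, in order. The LCS DP gives dp[12][8] = 5, so this is optimal.

5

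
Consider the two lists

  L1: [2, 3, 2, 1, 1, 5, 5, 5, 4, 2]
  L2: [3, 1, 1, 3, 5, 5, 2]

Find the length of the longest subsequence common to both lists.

6

Pick 3 [2,1], 1 [4,2], 1 [5,3], 5 [7,5], 5 [8,6], 2 [10,7]; all 6 values appear in both, in order. dp[10][7] = 6 confirms this is the maximum.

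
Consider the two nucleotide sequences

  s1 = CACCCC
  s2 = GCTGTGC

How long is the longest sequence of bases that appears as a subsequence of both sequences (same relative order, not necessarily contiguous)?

2

Let dp[i][j] be the LCS length of the first i bases of s1 and the first j bases of s2. dp[i][j] = dp[i-1][j-1]+1 when the i-th and j-th bases match, else max(dp[i-1][j], dp[i][j-1]).
    ·  G  C  T  G  T  G  C
 ·  0  0  0  0  0  0  0  0
 C  0  0  1  1  1  1  1  1
 A  0  0  1  1  1  1  1  1
 C  0  0  1  1  1  1  1  2
 C  0  0  1  1  1  1  1  2
 C  0  0  1  1  1  1  1  2
 C  0  0  1  1  1  1  1  2
dp[6][7] = 2. One LCS (by backtracking along matches): CC.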